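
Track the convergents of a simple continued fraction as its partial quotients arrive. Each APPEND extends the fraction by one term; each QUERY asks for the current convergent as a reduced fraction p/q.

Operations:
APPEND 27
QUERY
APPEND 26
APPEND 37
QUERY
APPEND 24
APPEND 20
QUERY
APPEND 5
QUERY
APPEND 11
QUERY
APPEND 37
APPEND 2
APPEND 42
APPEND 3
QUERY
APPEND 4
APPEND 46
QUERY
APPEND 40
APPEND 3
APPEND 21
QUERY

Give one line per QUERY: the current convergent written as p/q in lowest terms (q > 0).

APPEND 27: p_0 = 27·1 + 0 = 27, q_0 = 27·0 + 1 = 1 → 27/1
APPEND 26: p_1 = 26·27 + 1 = 703, q_1 = 26·1 + 0 = 26 → 703/26
APPEND 37: p_2 = 37·703 + 27 = 26038, q_2 = 37·26 + 1 = 963 → 26038/963
APPEND 24: p_3 = 24·26038 + 703 = 625615, q_3 = 24·963 + 26 = 23138 → 625615/23138
APPEND 20: p_4 = 20·625615 + 26038 = 12538338, q_4 = 20·23138 + 963 = 463723 → 12538338/463723
APPEND 5: p_5 = 5·12538338 + 625615 = 63317305, q_5 = 5·463723 + 23138 = 2341753 → 63317305/2341753
APPEND 11: p_6 = 11·63317305 + 12538338 = 709028693, q_6 = 11·2341753 + 463723 = 26223006 → 709028693/26223006
APPEND 37: p_7 = 37·709028693 + 63317305 = 26297378946, q_7 = 37·26223006 + 2341753 = 972592975 → 26297378946/972592975
APPEND 2: p_8 = 2·26297378946 + 709028693 = 53303786585, q_8 = 2·972592975 + 26223006 = 1971408956 → 53303786585/1971408956
APPEND 42: p_9 = 42·53303786585 + 26297378946 = 2265056415516, q_9 = 42·1971408956 + 972592975 = 83771769127 → 2265056415516/83771769127
APPEND 3: p_10 = 3·2265056415516 + 53303786585 = 6848473033133, q_10 = 3·83771769127 + 1971408956 = 253286716337 → 6848473033133/253286716337
APPEND 4: p_11 = 4·6848473033133 + 2265056415516 = 29658948548048, q_11 = 4·253286716337 + 83771769127 = 1096918634475 → 29658948548048/1096918634475
APPEND 46: p_12 = 46·29658948548048 + 6848473033133 = 1371160106243341, q_12 = 46·1096918634475 + 253286716337 = 50711543902187 → 1371160106243341/50711543902187
APPEND 40: p_13 = 40·1371160106243341 + 29658948548048 = 54876063198281688, q_13 = 40·50711543902187 + 1096918634475 = 2029558674721955 → 54876063198281688/2029558674721955
APPEND 3: p_14 = 3·54876063198281688 + 1371160106243341 = 165999349701088405, q_14 = 3·2029558674721955 + 50711543902187 = 6139387568068052 → 165999349701088405/6139387568068052
APPEND 21: p_15 = 21·165999349701088405 + 54876063198281688 = 3540862406921138193, q_15 = 21·6139387568068052 + 2029558674721955 = 130956697604151047 → 3540862406921138193/130956697604151047

27/1
26038/963
12538338/463723
63317305/2341753
709028693/26223006
6848473033133/253286716337
1371160106243341/50711543902187
3540862406921138193/130956697604151047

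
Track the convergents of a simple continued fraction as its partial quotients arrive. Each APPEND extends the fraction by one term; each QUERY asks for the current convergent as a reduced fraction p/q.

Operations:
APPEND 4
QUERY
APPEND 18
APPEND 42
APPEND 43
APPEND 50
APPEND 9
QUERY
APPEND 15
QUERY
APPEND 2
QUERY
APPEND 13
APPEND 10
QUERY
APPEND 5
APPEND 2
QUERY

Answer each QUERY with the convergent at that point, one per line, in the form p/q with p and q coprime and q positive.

4/1
59597063/14695432
900563165/222060687
1860723393/458816806
252760396133/62325608456
2830544292011/697955051346

APPEND 4: p_0 = 4·1 + 0 = 4, q_0 = 4·0 + 1 = 1 → 4/1
APPEND 18: p_1 = 18·4 + 1 = 73, q_1 = 18·1 + 0 = 18 → 73/18
APPEND 42: p_2 = 42·73 + 4 = 3070, q_2 = 42·18 + 1 = 757 → 3070/757
APPEND 43: p_3 = 43·3070 + 73 = 132083, q_3 = 43·757 + 18 = 32569 → 132083/32569
APPEND 50: p_4 = 50·132083 + 3070 = 6607220, q_4 = 50·32569 + 757 = 1629207 → 6607220/1629207
APPEND 9: p_5 = 9·6607220 + 132083 = 59597063, q_5 = 9·1629207 + 32569 = 14695432 → 59597063/14695432
APPEND 15: p_6 = 15·59597063 + 6607220 = 900563165, q_6 = 15·14695432 + 1629207 = 222060687 → 900563165/222060687
APPEND 2: p_7 = 2·900563165 + 59597063 = 1860723393, q_7 = 2·222060687 + 14695432 = 458816806 → 1860723393/458816806
APPEND 13: p_8 = 13·1860723393 + 900563165 = 25089967274, q_8 = 13·458816806 + 222060687 = 6186679165 → 25089967274/6186679165
APPEND 10: p_9 = 10·25089967274 + 1860723393 = 252760396133, q_9 = 10·6186679165 + 458816806 = 62325608456 → 252760396133/62325608456
APPEND 5: p_10 = 5·252760396133 + 25089967274 = 1288891947939, q_10 = 5·62325608456 + 6186679165 = 317814721445 → 1288891947939/317814721445
APPEND 2: p_11 = 2·1288891947939 + 252760396133 = 2830544292011, q_11 = 2·317814721445 + 62325608456 = 697955051346 → 2830544292011/697955051346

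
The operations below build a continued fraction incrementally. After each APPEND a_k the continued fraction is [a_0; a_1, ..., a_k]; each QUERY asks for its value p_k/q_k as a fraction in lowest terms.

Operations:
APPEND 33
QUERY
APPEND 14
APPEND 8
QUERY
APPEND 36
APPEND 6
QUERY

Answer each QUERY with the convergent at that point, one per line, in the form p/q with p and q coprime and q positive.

APPEND 33: p_0 = 33·1 + 0 = 33, q_0 = 33·0 + 1 = 1 → 33/1
APPEND 14: p_1 = 14·33 + 1 = 463, q_1 = 14·1 + 0 = 14 → 463/14
APPEND 8: p_2 = 8·463 + 33 = 3737, q_2 = 8·14 + 1 = 113 → 3737/113
APPEND 36: p_3 = 36·3737 + 463 = 134995, q_3 = 36·113 + 14 = 4082 → 134995/4082
APPEND 6: p_4 = 6·134995 + 3737 = 813707, q_4 = 6·4082 + 113 = 24605 → 813707/24605

33/1
3737/113
813707/24605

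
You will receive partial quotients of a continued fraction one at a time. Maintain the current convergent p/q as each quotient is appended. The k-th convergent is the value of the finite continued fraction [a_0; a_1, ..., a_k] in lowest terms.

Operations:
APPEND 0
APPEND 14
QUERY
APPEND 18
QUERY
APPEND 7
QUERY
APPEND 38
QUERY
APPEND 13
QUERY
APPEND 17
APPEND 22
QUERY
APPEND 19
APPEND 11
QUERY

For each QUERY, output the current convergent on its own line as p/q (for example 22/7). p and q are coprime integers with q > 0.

APPEND 0: p_0 = 0·1 + 0 = 0, q_0 = 0·0 + 1 = 1 → 0/1
APPEND 14: p_1 = 14·0 + 1 = 1, q_1 = 14·1 + 0 = 14 → 1/14
APPEND 18: p_2 = 18·1 + 0 = 18, q_2 = 18·14 + 1 = 253 → 18/253
APPEND 7: p_3 = 7·18 + 1 = 127, q_3 = 7·253 + 14 = 1785 → 127/1785
APPEND 38: p_4 = 38·127 + 18 = 4844, q_4 = 38·1785 + 253 = 68083 → 4844/68083
APPEND 13: p_5 = 13·4844 + 127 = 63099, q_5 = 13·68083 + 1785 = 886864 → 63099/886864
APPEND 17: p_6 = 17·63099 + 4844 = 1077527, q_6 = 17·886864 + 68083 = 15144771 → 1077527/15144771
APPEND 22: p_7 = 22·1077527 + 63099 = 23768693, q_7 = 22·15144771 + 886864 = 334071826 → 23768693/334071826
APPEND 19: p_8 = 19·23768693 + 1077527 = 452682694, q_8 = 19·334071826 + 15144771 = 6362509465 → 452682694/6362509465
APPEND 11: p_9 = 11·452682694 + 23768693 = 5003278327, q_9 = 11·6362509465 + 334071826 = 70321675941 → 5003278327/70321675941

1/14
18/253
127/1785
4844/68083
63099/886864
23768693/334071826
5003278327/70321675941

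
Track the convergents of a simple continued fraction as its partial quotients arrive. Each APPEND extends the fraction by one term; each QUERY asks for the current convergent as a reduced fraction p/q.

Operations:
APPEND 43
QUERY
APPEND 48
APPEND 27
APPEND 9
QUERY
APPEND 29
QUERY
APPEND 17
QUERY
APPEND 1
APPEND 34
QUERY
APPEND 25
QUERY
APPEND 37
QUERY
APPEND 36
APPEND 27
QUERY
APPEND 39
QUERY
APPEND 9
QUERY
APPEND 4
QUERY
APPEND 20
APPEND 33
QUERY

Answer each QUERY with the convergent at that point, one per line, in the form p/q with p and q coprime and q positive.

43/1
504247/11721
14678961/341206
250046584/5812223
9250715114/215028809
231532603395/5381873654
8575957040729/199344354007
8350657580920982/194107367037469
325984611641987937/7577369093079197
2942212162358812415/68390429204750242
12094833261077237597/281139085912080165
8091777786929894861312/188089819951641747051

APPEND 43: p_0 = 43·1 + 0 = 43, q_0 = 43·0 + 1 = 1 → 43/1
APPEND 48: p_1 = 48·43 + 1 = 2065, q_1 = 48·1 + 0 = 48 → 2065/48
APPEND 27: p_2 = 27·2065 + 43 = 55798, q_2 = 27·48 + 1 = 1297 → 55798/1297
APPEND 9: p_3 = 9·55798 + 2065 = 504247, q_3 = 9·1297 + 48 = 11721 → 504247/11721
APPEND 29: p_4 = 29·504247 + 55798 = 14678961, q_4 = 29·11721 + 1297 = 341206 → 14678961/341206
APPEND 17: p_5 = 17·14678961 + 504247 = 250046584, q_5 = 17·341206 + 11721 = 5812223 → 250046584/5812223
APPEND 1: p_6 = 1·250046584 + 14678961 = 264725545, q_6 = 1·5812223 + 341206 = 6153429 → 264725545/6153429
APPEND 34: p_7 = 34·264725545 + 250046584 = 9250715114, q_7 = 34·6153429 + 5812223 = 215028809 → 9250715114/215028809
APPEND 25: p_8 = 25·9250715114 + 264725545 = 231532603395, q_8 = 25·215028809 + 6153429 = 5381873654 → 231532603395/5381873654
APPEND 37: p_9 = 37·231532603395 + 9250715114 = 8575957040729, q_9 = 37·5381873654 + 215028809 = 199344354007 → 8575957040729/199344354007
APPEND 36: p_10 = 36·8575957040729 + 231532603395 = 308965986069639, q_10 = 36·199344354007 + 5381873654 = 7181778617906 → 308965986069639/7181778617906
APPEND 27: p_11 = 27·308965986069639 + 8575957040729 = 8350657580920982, q_11 = 27·7181778617906 + 199344354007 = 194107367037469 → 8350657580920982/194107367037469
APPEND 39: p_12 = 39·8350657580920982 + 308965986069639 = 325984611641987937, q_12 = 39·194107367037469 + 7181778617906 = 7577369093079197 → 325984611641987937/7577369093079197
APPEND 9: p_13 = 9·325984611641987937 + 8350657580920982 = 2942212162358812415, q_13 = 9·7577369093079197 + 194107367037469 = 68390429204750242 → 2942212162358812415/68390429204750242
APPEND 4: p_14 = 4·2942212162358812415 + 325984611641987937 = 12094833261077237597, q_14 = 4·68390429204750242 + 7577369093079197 = 281139085912080165 → 12094833261077237597/281139085912080165
APPEND 20: p_15 = 20·12094833261077237597 + 2942212162358812415 = 244838877383903564355, q_15 = 20·281139085912080165 + 68390429204750242 = 5691172147446353542 → 244838877383903564355/5691172147446353542
APPEND 33: p_16 = 33·244838877383903564355 + 12094833261077237597 = 8091777786929894861312, q_16 = 33·5691172147446353542 + 281139085912080165 = 188089819951641747051 → 8091777786929894861312/188089819951641747051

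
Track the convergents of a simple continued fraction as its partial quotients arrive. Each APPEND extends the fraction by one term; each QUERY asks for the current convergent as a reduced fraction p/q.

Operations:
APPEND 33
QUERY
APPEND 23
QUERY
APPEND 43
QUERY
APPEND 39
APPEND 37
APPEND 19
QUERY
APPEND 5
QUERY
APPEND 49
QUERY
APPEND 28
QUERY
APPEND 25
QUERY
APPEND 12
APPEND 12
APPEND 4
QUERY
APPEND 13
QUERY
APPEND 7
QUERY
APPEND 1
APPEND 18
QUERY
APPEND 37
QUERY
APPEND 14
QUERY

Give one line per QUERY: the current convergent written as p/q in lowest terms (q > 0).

APPEND 33: p_0 = 33·1 + 0 = 33, q_0 = 33·0 + 1 = 1 → 33/1
APPEND 23: p_1 = 23·33 + 1 = 760, q_1 = 23·1 + 0 = 23 → 760/23
APPEND 43: p_2 = 43·760 + 33 = 32713, q_2 = 43·23 + 1 = 990 → 32713/990
APPEND 39: p_3 = 39·32713 + 760 = 1276567, q_3 = 39·990 + 23 = 38633 → 1276567/38633
APPEND 37: p_4 = 37·1276567 + 32713 = 47265692, q_4 = 37·38633 + 990 = 1430411 → 47265692/1430411
APPEND 19: p_5 = 19·47265692 + 1276567 = 899324715, q_5 = 19·1430411 + 38633 = 27216442 → 899324715/27216442
APPEND 5: p_6 = 5·899324715 + 47265692 = 4543889267, q_6 = 5·27216442 + 1430411 = 137512621 → 4543889267/137512621
APPEND 49: p_7 = 49·4543889267 + 899324715 = 223549898798, q_7 = 49·137512621 + 27216442 = 6765334871 → 223549898798/6765334871
APPEND 28: p_8 = 28·223549898798 + 4543889267 = 6263941055611, q_8 = 28·6765334871 + 137512621 = 189566889009 → 6263941055611/189566889009
APPEND 25: p_9 = 25·6263941055611 + 223549898798 = 156822076289073, q_9 = 25·189566889009 + 6765334871 = 4745937560096 → 156822076289073/4745937560096
APPEND 12: p_10 = 12·156822076289073 + 6263941055611 = 1888128856524487, q_10 = 12·4745937560096 + 189566889009 = 57140817610161 → 1888128856524487/57140817610161
APPEND 12: p_11 = 12·1888128856524487 + 156822076289073 = 22814368354582917, q_11 = 12·57140817610161 + 4745937560096 = 690435748882028 → 22814368354582917/690435748882028
APPEND 4: p_12 = 4·22814368354582917 + 1888128856524487 = 93145602274856155, q_12 = 4·690435748882028 + 57140817610161 = 2818883813138273 → 93145602274856155/2818883813138273
APPEND 13: p_13 = 13·93145602274856155 + 22814368354582917 = 1233707197927712932, q_13 = 13·2818883813138273 + 690435748882028 = 37335925319679577 → 1233707197927712932/37335925319679577
APPEND 7: p_14 = 7·1233707197927712932 + 93145602274856155 = 8729095987768846679, q_14 = 7·37335925319679577 + 2818883813138273 = 264170361050895312 → 8729095987768846679/264170361050895312
APPEND 1: p_15 = 1·8729095987768846679 + 1233707197927712932 = 9962803185696559611, q_15 = 1·264170361050895312 + 37335925319679577 = 301506286370574889 → 9962803185696559611/301506286370574889
APPEND 18: p_16 = 18·9962803185696559611 + 8729095987768846679 = 188059553330306919677, q_16 = 18·301506286370574889 + 264170361050895312 = 5691283515721243314 → 188059553330306919677/5691283515721243314
APPEND 37: p_17 = 37·188059553330306919677 + 9962803185696559611 = 6968166276407052587660, q_17 = 37·5691283515721243314 + 301506286370574889 = 210878996368056577507 → 6968166276407052587660/210878996368056577507
APPEND 14: p_18 = 14·6968166276407052587660 + 188059553330306919677 = 97742387423029043146917, q_18 = 14·210878996368056577507 + 5691283515721243314 = 2957997232668513328412 → 97742387423029043146917/2957997232668513328412

33/1
760/23
32713/990
899324715/27216442
4543889267/137512621
223549898798/6765334871
6263941055611/189566889009
156822076289073/4745937560096
93145602274856155/2818883813138273
1233707197927712932/37335925319679577
8729095987768846679/264170361050895312
188059553330306919677/5691283515721243314
6968166276407052587660/210878996368056577507
97742387423029043146917/2957997232668513328412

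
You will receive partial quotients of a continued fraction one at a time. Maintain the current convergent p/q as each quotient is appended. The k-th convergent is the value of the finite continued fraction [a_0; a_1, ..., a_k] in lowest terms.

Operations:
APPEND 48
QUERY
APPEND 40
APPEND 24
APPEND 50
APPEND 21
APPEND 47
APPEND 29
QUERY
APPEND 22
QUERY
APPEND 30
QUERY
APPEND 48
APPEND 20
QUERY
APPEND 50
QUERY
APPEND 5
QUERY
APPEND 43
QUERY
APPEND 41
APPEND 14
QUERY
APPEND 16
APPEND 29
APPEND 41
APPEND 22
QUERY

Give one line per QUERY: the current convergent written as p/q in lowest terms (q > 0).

48/1
66283846961/1380195374
1460528609034/30411856315
43882142117981/913735884824
42199949147560421/878708422442164
2112105260728293172/43979310856436067
10602726252789026281/220775262704622499
458029334130656423255/9537315607155203524
263515305292666489739559/5487047327792106741286
111233978513727019003250951897/2316169468356174867051875089

APPEND 48: p_0 = 48·1 + 0 = 48, q_0 = 48·0 + 1 = 1 → 48/1
APPEND 40: p_1 = 40·48 + 1 = 1921, q_1 = 40·1 + 0 = 40 → 1921/40
APPEND 24: p_2 = 24·1921 + 48 = 46152, q_2 = 24·40 + 1 = 961 → 46152/961
APPEND 50: p_3 = 50·46152 + 1921 = 2309521, q_3 = 50·961 + 40 = 48090 → 2309521/48090
APPEND 21: p_4 = 21·2309521 + 46152 = 48546093, q_4 = 21·48090 + 961 = 1010851 → 48546093/1010851
APPEND 47: p_5 = 47·48546093 + 2309521 = 2283975892, q_5 = 47·1010851 + 48090 = 47558087 → 2283975892/47558087
APPEND 29: p_6 = 29·2283975892 + 48546093 = 66283846961, q_6 = 29·47558087 + 1010851 = 1380195374 → 66283846961/1380195374
APPEND 22: p_7 = 22·66283846961 + 2283975892 = 1460528609034, q_7 = 22·1380195374 + 47558087 = 30411856315 → 1460528609034/30411856315
APPEND 30: p_8 = 30·1460528609034 + 66283846961 = 43882142117981, q_8 = 30·30411856315 + 1380195374 = 913735884824 → 43882142117981/913735884824
APPEND 48: p_9 = 48·43882142117981 + 1460528609034 = 2107803350272122, q_9 = 48·913735884824 + 30411856315 = 43889734327867 → 2107803350272122/43889734327867
APPEND 20: p_10 = 20·2107803350272122 + 43882142117981 = 42199949147560421, q_10 = 20·43889734327867 + 913735884824 = 878708422442164 → 42199949147560421/878708422442164
APPEND 50: p_11 = 50·42199949147560421 + 2107803350272122 = 2112105260728293172, q_11 = 50·878708422442164 + 43889734327867 = 43979310856436067 → 2112105260728293172/43979310856436067
APPEND 5: p_12 = 5·2112105260728293172 + 42199949147560421 = 10602726252789026281, q_12 = 5·43979310856436067 + 878708422442164 = 220775262704622499 → 10602726252789026281/220775262704622499
APPEND 43: p_13 = 43·10602726252789026281 + 2112105260728293172 = 458029334130656423255, q_13 = 43·220775262704622499 + 43979310856436067 = 9537315607155203524 → 458029334130656423255/9537315607155203524
APPEND 41: p_14 = 41·458029334130656423255 + 10602726252789026281 = 18789805425609702379736, q_14 = 41·9537315607155203524 + 220775262704622499 = 391250715156067966983 → 18789805425609702379736/391250715156067966983
APPEND 14: p_15 = 14·18789805425609702379736 + 458029334130656423255 = 263515305292666489739559, q_15 = 14·391250715156067966983 + 9537315607155203524 = 5487047327792106741286 → 263515305292666489739559/5487047327792106741286
APPEND 16: p_16 = 16·263515305292666489739559 + 18789805425609702379736 = 4235034690108273538212680, q_16 = 16·5487047327792106741286 + 391250715156067966983 = 88184007959829775827559 → 4235034690108273538212680/88184007959829775827559
APPEND 29: p_17 = 29·4235034690108273538212680 + 263515305292666489739559 = 123079521318432599097907279, q_17 = 29·88184007959829775827559 + 5487047327792106741286 = 2562823278162855605740497 → 123079521318432599097907279/2562823278162855605740497
APPEND 41: p_18 = 41·123079521318432599097907279 + 4235034690108273538212680 = 5050495408745844836552411119, q_18 = 41·2562823278162855605740497 + 88184007959829775827559 = 105163938412636909611187936 → 5050495408745844836552411119/105163938412636909611187936
APPEND 22: p_19 = 22·5050495408745844836552411119 + 123079521318432599097907279 = 111233978513727019003250951897, q_19 = 22·105163938412636909611187936 + 2562823278162855605740497 = 2316169468356174867051875089 → 111233978513727019003250951897/2316169468356174867051875089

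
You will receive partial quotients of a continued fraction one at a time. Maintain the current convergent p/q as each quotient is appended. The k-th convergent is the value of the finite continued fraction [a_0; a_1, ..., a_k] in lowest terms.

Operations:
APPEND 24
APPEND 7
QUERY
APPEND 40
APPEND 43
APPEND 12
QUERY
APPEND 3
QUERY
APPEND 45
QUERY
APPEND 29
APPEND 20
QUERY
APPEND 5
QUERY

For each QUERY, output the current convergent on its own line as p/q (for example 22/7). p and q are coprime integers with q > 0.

APPEND 24: p_0 = 24·1 + 0 = 24, q_0 = 24·0 + 1 = 1 → 24/1
APPEND 7: p_1 = 7·24 + 1 = 169, q_1 = 7·1 + 0 = 7 → 169/7
APPEND 40: p_2 = 40·169 + 24 = 6784, q_2 = 40·7 + 1 = 281 → 6784/281
APPEND 43: p_3 = 43·6784 + 169 = 291881, q_3 = 43·281 + 7 = 12090 → 291881/12090
APPEND 12: p_4 = 12·291881 + 6784 = 3509356, q_4 = 12·12090 + 281 = 145361 → 3509356/145361
APPEND 3: p_5 = 3·3509356 + 291881 = 10819949, q_5 = 3·145361 + 12090 = 448173 → 10819949/448173
APPEND 45: p_6 = 45·10819949 + 3509356 = 490407061, q_6 = 45·448173 + 145361 = 20313146 → 490407061/20313146
APPEND 29: p_7 = 29·490407061 + 10819949 = 14232624718, q_7 = 29·20313146 + 448173 = 589529407 → 14232624718/589529407
APPEND 20: p_8 = 20·14232624718 + 490407061 = 285142901421, q_8 = 20·589529407 + 20313146 = 11810901286 → 285142901421/11810901286
APPEND 5: p_9 = 5·285142901421 + 14232624718 = 1439947131823, q_9 = 5·11810901286 + 589529407 = 59644035837 → 1439947131823/59644035837

169/7
3509356/145361
10819949/448173
490407061/20313146
285142901421/11810901286
1439947131823/59644035837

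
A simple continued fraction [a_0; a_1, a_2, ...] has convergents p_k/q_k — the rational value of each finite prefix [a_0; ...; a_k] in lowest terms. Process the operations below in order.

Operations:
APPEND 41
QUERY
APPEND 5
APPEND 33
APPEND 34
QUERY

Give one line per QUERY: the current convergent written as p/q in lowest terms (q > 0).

APPEND 41: p_0 = 41·1 + 0 = 41, q_0 = 41·0 + 1 = 1 → 41/1
APPEND 5: p_1 = 5·41 + 1 = 206, q_1 = 5·1 + 0 = 5 → 206/5
APPEND 33: p_2 = 33·206 + 41 = 6839, q_2 = 33·5 + 1 = 166 → 6839/166
APPEND 34: p_3 = 34·6839 + 206 = 232732, q_3 = 34·166 + 5 = 5649 → 232732/5649

41/1
232732/5649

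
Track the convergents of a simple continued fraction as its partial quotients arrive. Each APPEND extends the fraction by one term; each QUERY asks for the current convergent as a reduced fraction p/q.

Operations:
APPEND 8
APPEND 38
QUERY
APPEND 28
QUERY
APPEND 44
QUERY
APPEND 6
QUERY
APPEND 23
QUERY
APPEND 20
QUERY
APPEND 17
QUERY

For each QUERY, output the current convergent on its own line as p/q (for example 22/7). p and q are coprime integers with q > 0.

305/38
8548/1065
376417/46898
2267050/282453
52518567/6543317
1052638390/131148793
17947371197/2236072798

APPEND 8: p_0 = 8·1 + 0 = 8, q_0 = 8·0 + 1 = 1 → 8/1
APPEND 38: p_1 = 38·8 + 1 = 305, q_1 = 38·1 + 0 = 38 → 305/38
APPEND 28: p_2 = 28·305 + 8 = 8548, q_2 = 28·38 + 1 = 1065 → 8548/1065
APPEND 44: p_3 = 44·8548 + 305 = 376417, q_3 = 44·1065 + 38 = 46898 → 376417/46898
APPEND 6: p_4 = 6·376417 + 8548 = 2267050, q_4 = 6·46898 + 1065 = 282453 → 2267050/282453
APPEND 23: p_5 = 23·2267050 + 376417 = 52518567, q_5 = 23·282453 + 46898 = 6543317 → 52518567/6543317
APPEND 20: p_6 = 20·52518567 + 2267050 = 1052638390, q_6 = 20·6543317 + 282453 = 131148793 → 1052638390/131148793
APPEND 17: p_7 = 17·1052638390 + 52518567 = 17947371197, q_7 = 17·131148793 + 6543317 = 2236072798 → 17947371197/2236072798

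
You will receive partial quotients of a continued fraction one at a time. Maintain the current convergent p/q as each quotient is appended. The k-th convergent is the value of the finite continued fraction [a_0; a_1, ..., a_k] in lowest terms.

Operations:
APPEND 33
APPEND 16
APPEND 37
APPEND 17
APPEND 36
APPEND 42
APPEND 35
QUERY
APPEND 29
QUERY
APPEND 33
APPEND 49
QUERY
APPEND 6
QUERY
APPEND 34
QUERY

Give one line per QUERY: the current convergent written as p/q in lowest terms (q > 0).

APPEND 33: p_0 = 33·1 + 0 = 33, q_0 = 33·0 + 1 = 1 → 33/1
APPEND 16: p_1 = 16·33 + 1 = 529, q_1 = 16·1 + 0 = 16 → 529/16
APPEND 37: p_2 = 37·529 + 33 = 19606, q_2 = 37·16 + 1 = 593 → 19606/593
APPEND 17: p_3 = 17·19606 + 529 = 333831, q_3 = 17·593 + 16 = 10097 → 333831/10097
APPEND 36: p_4 = 36·333831 + 19606 = 12037522, q_4 = 36·10097 + 593 = 364085 → 12037522/364085
APPEND 42: p_5 = 42·12037522 + 333831 = 505909755, q_5 = 42·364085 + 10097 = 15301667 → 505909755/15301667
APPEND 35: p_6 = 35·505909755 + 12037522 = 17718878947, q_6 = 35·15301667 + 364085 = 535922430 → 17718878947/535922430
APPEND 29: p_7 = 29·17718878947 + 505909755 = 514353399218, q_7 = 29·535922430 + 15301667 = 15557052137 → 514353399218/15557052137
APPEND 33: p_8 = 33·514353399218 + 17718878947 = 16991381053141, q_8 = 33·15557052137 + 535922430 = 513918642951 → 16991381053141/513918642951
APPEND 49: p_9 = 49·16991381053141 + 514353399218 = 833092025003127, q_9 = 49·513918642951 + 15557052137 = 25197570556736 → 833092025003127/25197570556736
APPEND 6: p_10 = 6·833092025003127 + 16991381053141 = 5015543531071903, q_10 = 6·25197570556736 + 513918642951 = 151699341983367 → 5015543531071903/151699341983367
APPEND 34: p_11 = 34·5015543531071903 + 833092025003127 = 171361572081447829, q_11 = 34·151699341983367 + 25197570556736 = 5182975197991214 → 171361572081447829/5182975197991214

17718878947/535922430
514353399218/15557052137
833092025003127/25197570556736
5015543531071903/151699341983367
171361572081447829/5182975197991214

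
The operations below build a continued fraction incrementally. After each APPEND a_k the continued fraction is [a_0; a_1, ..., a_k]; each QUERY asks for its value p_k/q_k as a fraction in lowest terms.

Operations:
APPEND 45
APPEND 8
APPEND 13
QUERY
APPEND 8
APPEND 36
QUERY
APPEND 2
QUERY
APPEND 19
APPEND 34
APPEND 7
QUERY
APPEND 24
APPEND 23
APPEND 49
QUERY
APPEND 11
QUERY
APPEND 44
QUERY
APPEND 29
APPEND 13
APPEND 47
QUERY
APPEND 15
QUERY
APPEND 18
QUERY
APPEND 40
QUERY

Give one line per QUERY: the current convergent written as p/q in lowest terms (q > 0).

4738/105
1382278/30633
2802821/62114
13077594350/289815759
356775993103142/7906599827679
3931810623530809/87133814492636
173356443428458738/3841794437503663
3087284178911024097818/68418057909847176317
46374842532819424770751/1027724199684672433637
837834449769660669971336/18567453652233950981783
33559752833319246223624191/743725870289042711704957

APPEND 45: p_0 = 45·1 + 0 = 45, q_0 = 45·0 + 1 = 1 → 45/1
APPEND 8: p_1 = 8·45 + 1 = 361, q_1 = 8·1 + 0 = 8 → 361/8
APPEND 13: p_2 = 13·361 + 45 = 4738, q_2 = 13·8 + 1 = 105 → 4738/105
APPEND 8: p_3 = 8·4738 + 361 = 38265, q_3 = 8·105 + 8 = 848 → 38265/848
APPEND 36: p_4 = 36·38265 + 4738 = 1382278, q_4 = 36·848 + 105 = 30633 → 1382278/30633
APPEND 2: p_5 = 2·1382278 + 38265 = 2802821, q_5 = 2·30633 + 848 = 62114 → 2802821/62114
APPEND 19: p_6 = 19·2802821 + 1382278 = 54635877, q_6 = 19·62114 + 30633 = 1210799 → 54635877/1210799
APPEND 34: p_7 = 34·54635877 + 2802821 = 1860422639, q_7 = 34·1210799 + 62114 = 41229280 → 1860422639/41229280
APPEND 7: p_8 = 7·1860422639 + 54635877 = 13077594350, q_8 = 7·41229280 + 1210799 = 289815759 → 13077594350/289815759
APPEND 24: p_9 = 24·13077594350 + 1860422639 = 315722687039, q_9 = 24·289815759 + 41229280 = 6996807496 → 315722687039/6996807496
APPEND 23: p_10 = 23·315722687039 + 13077594350 = 7274699396247, q_10 = 23·6996807496 + 289815759 = 161216388167 → 7274699396247/161216388167
APPEND 49: p_11 = 49·7274699396247 + 315722687039 = 356775993103142, q_11 = 49·161216388167 + 6996807496 = 7906599827679 → 356775993103142/7906599827679
APPEND 11: p_12 = 11·356775993103142 + 7274699396247 = 3931810623530809, q_12 = 11·7906599827679 + 161216388167 = 87133814492636 → 3931810623530809/87133814492636
APPEND 44: p_13 = 44·3931810623530809 + 356775993103142 = 173356443428458738, q_13 = 44·87133814492636 + 7906599827679 = 3841794437503663 → 173356443428458738/3841794437503663
APPEND 29: p_14 = 29·173356443428458738 + 3931810623530809 = 5031268670048834211, q_14 = 29·3841794437503663 + 87133814492636 = 111499172502098863 → 5031268670048834211/111499172502098863
APPEND 13: p_15 = 13·5031268670048834211 + 173356443428458738 = 65579849154063303481, q_15 = 13·111499172502098863 + 3841794437503663 = 1453331036964788882 → 65579849154063303481/1453331036964788882
APPEND 47: p_16 = 47·65579849154063303481 + 5031268670048834211 = 3087284178911024097818, q_16 = 47·1453331036964788882 + 111499172502098863 = 68418057909847176317 → 3087284178911024097818/68418057909847176317
APPEND 15: p_17 = 15·3087284178911024097818 + 65579849154063303481 = 46374842532819424770751, q_17 = 15·68418057909847176317 + 1453331036964788882 = 1027724199684672433637 → 46374842532819424770751/1027724199684672433637
APPEND 18: p_18 = 18·46374842532819424770751 + 3087284178911024097818 = 837834449769660669971336, q_18 = 18·1027724199684672433637 + 68418057909847176317 = 18567453652233950981783 → 837834449769660669971336/18567453652233950981783
APPEND 40: p_19 = 40·837834449769660669971336 + 46374842532819424770751 = 33559752833319246223624191, q_19 = 40·18567453652233950981783 + 1027724199684672433637 = 743725870289042711704957 → 33559752833319246223624191/743725870289042711704957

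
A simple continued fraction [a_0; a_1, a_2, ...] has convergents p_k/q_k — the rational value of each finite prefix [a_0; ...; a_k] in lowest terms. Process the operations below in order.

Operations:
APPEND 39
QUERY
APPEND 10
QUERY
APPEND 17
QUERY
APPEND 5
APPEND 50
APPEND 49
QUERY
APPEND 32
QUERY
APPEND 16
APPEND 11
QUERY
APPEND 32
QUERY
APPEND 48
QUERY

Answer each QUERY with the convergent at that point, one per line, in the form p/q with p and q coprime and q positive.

APPEND 39: p_0 = 39·1 + 0 = 39, q_0 = 39·0 + 1 = 1 → 39/1
APPEND 10: p_1 = 10·39 + 1 = 391, q_1 = 10·1 + 0 = 10 → 391/10
APPEND 17: p_2 = 17·391 + 39 = 6686, q_2 = 17·10 + 1 = 171 → 6686/171
APPEND 5: p_3 = 5·6686 + 391 = 33821, q_3 = 5·171 + 10 = 865 → 33821/865
APPEND 50: p_4 = 50·33821 + 6686 = 1697736, q_4 = 50·865 + 171 = 43421 → 1697736/43421
APPEND 49: p_5 = 49·1697736 + 33821 = 83222885, q_5 = 49·43421 + 865 = 2128494 → 83222885/2128494
APPEND 32: p_6 = 32·83222885 + 1697736 = 2664830056, q_6 = 32·2128494 + 43421 = 68155229 → 2664830056/68155229
APPEND 16: p_7 = 16·2664830056 + 83222885 = 42720503781, q_7 = 16·68155229 + 2128494 = 1092612158 → 42720503781/1092612158
APPEND 11: p_8 = 11·42720503781 + 2664830056 = 472590371647, q_8 = 11·1092612158 + 68155229 = 12086888967 → 472590371647/12086888967
APPEND 32: p_9 = 32·472590371647 + 42720503781 = 15165612396485, q_9 = 32·12086888967 + 1092612158 = 387873059102 → 15165612396485/387873059102
APPEND 48: p_10 = 48·15165612396485 + 472590371647 = 728421985402927, q_10 = 48·387873059102 + 12086888967 = 18629993725863 → 728421985402927/18629993725863

39/1
391/10
6686/171
83222885/2128494
2664830056/68155229
472590371647/12086888967
15165612396485/387873059102
728421985402927/18629993725863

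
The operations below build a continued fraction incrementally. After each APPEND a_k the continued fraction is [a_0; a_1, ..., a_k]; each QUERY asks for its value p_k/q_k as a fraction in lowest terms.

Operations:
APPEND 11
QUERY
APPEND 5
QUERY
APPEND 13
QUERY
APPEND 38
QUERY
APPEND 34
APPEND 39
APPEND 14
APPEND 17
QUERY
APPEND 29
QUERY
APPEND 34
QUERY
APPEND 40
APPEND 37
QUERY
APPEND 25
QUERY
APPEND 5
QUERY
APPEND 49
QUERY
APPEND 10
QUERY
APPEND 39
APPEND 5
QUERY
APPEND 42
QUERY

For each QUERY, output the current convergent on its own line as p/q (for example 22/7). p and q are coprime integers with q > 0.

11/1
56/5
739/66
28138/2513
8947215660/799074311
259993362829/23219963077
8848721551846/790277818929
13114576372708599/1171260588467698
328218618173151644/29313149044412687
1654207667238466819/147737005810531133
81384394312858025775/7268426433760438204
815498150795818724569/72832001343414913173
160244559527544760144399/14311414395478125172928
6762157312432229714348724/603927121088908199314927

APPEND 11: p_0 = 11·1 + 0 = 11, q_0 = 11·0 + 1 = 1 → 11/1
APPEND 5: p_1 = 5·11 + 1 = 56, q_1 = 5·1 + 0 = 5 → 56/5
APPEND 13: p_2 = 13·56 + 11 = 739, q_2 = 13·5 + 1 = 66 → 739/66
APPEND 38: p_3 = 38·739 + 56 = 28138, q_3 = 38·66 + 5 = 2513 → 28138/2513
APPEND 34: p_4 = 34·28138 + 739 = 957431, q_4 = 34·2513 + 66 = 85508 → 957431/85508
APPEND 39: p_5 = 39·957431 + 28138 = 37367947, q_5 = 39·85508 + 2513 = 3337325 → 37367947/3337325
APPEND 14: p_6 = 14·37367947 + 957431 = 524108689, q_6 = 14·3337325 + 85508 = 46808058 → 524108689/46808058
APPEND 17: p_7 = 17·524108689 + 37367947 = 8947215660, q_7 = 17·46808058 + 3337325 = 799074311 → 8947215660/799074311
APPEND 29: p_8 = 29·8947215660 + 524108689 = 259993362829, q_8 = 29·799074311 + 46808058 = 23219963077 → 259993362829/23219963077
APPEND 34: p_9 = 34·259993362829 + 8947215660 = 8848721551846, q_9 = 34·23219963077 + 799074311 = 790277818929 → 8848721551846/790277818929
APPEND 40: p_10 = 40·8848721551846 + 259993362829 = 354208855436669, q_10 = 40·790277818929 + 23219963077 = 31634332720237 → 354208855436669/31634332720237
APPEND 37: p_11 = 37·354208855436669 + 8848721551846 = 13114576372708599, q_11 = 37·31634332720237 + 790277818929 = 1171260588467698 → 13114576372708599/1171260588467698
APPEND 25: p_12 = 25·13114576372708599 + 354208855436669 = 328218618173151644, q_12 = 25·1171260588467698 + 31634332720237 = 29313149044412687 → 328218618173151644/29313149044412687
APPEND 5: p_13 = 5·328218618173151644 + 13114576372708599 = 1654207667238466819, q_13 = 5·29313149044412687 + 1171260588467698 = 147737005810531133 → 1654207667238466819/147737005810531133
APPEND 49: p_14 = 49·1654207667238466819 + 328218618173151644 = 81384394312858025775, q_14 = 49·147737005810531133 + 29313149044412687 = 7268426433760438204 → 81384394312858025775/7268426433760438204
APPEND 10: p_15 = 10·81384394312858025775 + 1654207667238466819 = 815498150795818724569, q_15 = 10·7268426433760438204 + 147737005810531133 = 72832001343414913173 → 815498150795818724569/72832001343414913173
APPEND 39: p_16 = 39·815498150795818724569 + 81384394312858025775 = 31885812275349788283966, q_16 = 39·72832001343414913173 + 7268426433760438204 = 2847716478826942051951 → 31885812275349788283966/2847716478826942051951
APPEND 5: p_17 = 5·31885812275349788283966 + 815498150795818724569 = 160244559527544760144399, q_17 = 5·2847716478826942051951 + 72832001343414913173 = 14311414395478125172928 → 160244559527544760144399/14311414395478125172928
APPEND 42: p_18 = 42·160244559527544760144399 + 31885812275349788283966 = 6762157312432229714348724, q_18 = 42·14311414395478125172928 + 2847716478826942051951 = 603927121088908199314927 → 6762157312432229714348724/603927121088908199314927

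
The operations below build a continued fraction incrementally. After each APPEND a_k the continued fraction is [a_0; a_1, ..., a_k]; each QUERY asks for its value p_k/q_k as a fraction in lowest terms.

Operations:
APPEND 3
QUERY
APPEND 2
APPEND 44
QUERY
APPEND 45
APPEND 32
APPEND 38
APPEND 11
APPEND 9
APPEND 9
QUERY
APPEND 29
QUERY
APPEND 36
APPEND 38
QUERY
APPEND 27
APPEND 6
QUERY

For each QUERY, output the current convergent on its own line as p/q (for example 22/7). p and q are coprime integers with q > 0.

APPEND 3: p_0 = 3·1 + 0 = 3, q_0 = 3·0 + 1 = 1 → 3/1
APPEND 2: p_1 = 2·3 + 1 = 7, q_1 = 2·1 + 0 = 2 → 7/2
APPEND 44: p_2 = 44·7 + 3 = 311, q_2 = 44·2 + 1 = 89 → 311/89
APPEND 45: p_3 = 45·311 + 7 = 14002, q_3 = 45·89 + 2 = 4007 → 14002/4007
APPEND 32: p_4 = 32·14002 + 311 = 448375, q_4 = 32·4007 + 89 = 128313 → 448375/128313
APPEND 38: p_5 = 38·448375 + 14002 = 17052252, q_5 = 38·128313 + 4007 = 4879901 → 17052252/4879901
APPEND 11: p_6 = 11·17052252 + 448375 = 188023147, q_6 = 11·4879901 + 128313 = 53807224 → 188023147/53807224
APPEND 9: p_7 = 9·188023147 + 17052252 = 1709260575, q_7 = 9·53807224 + 4879901 = 489144917 → 1709260575/489144917
APPEND 9: p_8 = 9·1709260575 + 188023147 = 15571368322, q_8 = 9·489144917 + 53807224 = 4456111477 → 15571368322/4456111477
APPEND 29: p_9 = 29·15571368322 + 1709260575 = 453278941913, q_9 = 29·4456111477 + 489144917 = 129716377750 → 453278941913/129716377750
APPEND 36: p_10 = 36·453278941913 + 15571368322 = 16333613277190, q_10 = 36·129716377750 + 4456111477 = 4674245710477 → 16333613277190/4674245710477
APPEND 38: p_11 = 38·16333613277190 + 453278941913 = 621130583475133, q_11 = 38·4674245710477 + 129716377750 = 177751053375876 → 621130583475133/177751053375876
APPEND 27: p_12 = 27·621130583475133 + 16333613277190 = 16786859367105781, q_12 = 27·177751053375876 + 4674245710477 = 4803952686859129 → 16786859367105781/4803952686859129
APPEND 6: p_13 = 6·16786859367105781 + 621130583475133 = 101342286786109819, q_13 = 6·4803952686859129 + 177751053375876 = 29001467174530650 → 101342286786109819/29001467174530650

3/1
311/89
15571368322/4456111477
453278941913/129716377750
621130583475133/177751053375876
101342286786109819/29001467174530650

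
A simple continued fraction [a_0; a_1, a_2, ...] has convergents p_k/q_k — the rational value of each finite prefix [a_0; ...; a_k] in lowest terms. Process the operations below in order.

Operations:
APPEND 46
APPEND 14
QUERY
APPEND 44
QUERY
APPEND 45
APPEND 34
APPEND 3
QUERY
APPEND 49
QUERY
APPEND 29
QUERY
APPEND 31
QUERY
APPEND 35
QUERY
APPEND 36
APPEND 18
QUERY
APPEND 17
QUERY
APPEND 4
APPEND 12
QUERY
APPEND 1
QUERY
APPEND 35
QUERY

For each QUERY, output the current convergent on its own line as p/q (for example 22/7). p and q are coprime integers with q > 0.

645/14
28426/617
131906223/2863088
6506947063/141236415
188833371050/4098719123
5860341449613/127201529228
205300784107505/4456152242103
133345695031863779/2894332432650951
2274273504111004036/49364200037311103
113039550041821563112/2453577791020055459
122269989753297443035/2653928923601950822
4392489191407232069337/95341090117088334229

APPEND 46: p_0 = 46·1 + 0 = 46, q_0 = 46·0 + 1 = 1 → 46/1
APPEND 14: p_1 = 14·46 + 1 = 645, q_1 = 14·1 + 0 = 14 → 645/14
APPEND 44: p_2 = 44·645 + 46 = 28426, q_2 = 44·14 + 1 = 617 → 28426/617
APPEND 45: p_3 = 45·28426 + 645 = 1279815, q_3 = 45·617 + 14 = 27779 → 1279815/27779
APPEND 34: p_4 = 34·1279815 + 28426 = 43542136, q_4 = 34·27779 + 617 = 945103 → 43542136/945103
APPEND 3: p_5 = 3·43542136 + 1279815 = 131906223, q_5 = 3·945103 + 27779 = 2863088 → 131906223/2863088
APPEND 49: p_6 = 49·131906223 + 43542136 = 6506947063, q_6 = 49·2863088 + 945103 = 141236415 → 6506947063/141236415
APPEND 29: p_7 = 29·6506947063 + 131906223 = 188833371050, q_7 = 29·141236415 + 2863088 = 4098719123 → 188833371050/4098719123
APPEND 31: p_8 = 31·188833371050 + 6506947063 = 5860341449613, q_8 = 31·4098719123 + 141236415 = 127201529228 → 5860341449613/127201529228
APPEND 35: p_9 = 35·5860341449613 + 188833371050 = 205300784107505, q_9 = 35·127201529228 + 4098719123 = 4456152242103 → 205300784107505/4456152242103
APPEND 36: p_10 = 36·205300784107505 + 5860341449613 = 7396688569319793, q_10 = 36·4456152242103 + 127201529228 = 160548682244936 → 7396688569319793/160548682244936
APPEND 18: p_11 = 18·7396688569319793 + 205300784107505 = 133345695031863779, q_11 = 18·160548682244936 + 4456152242103 = 2894332432650951 → 133345695031863779/2894332432650951
APPEND 17: p_12 = 17·133345695031863779 + 7396688569319793 = 2274273504111004036, q_12 = 17·2894332432650951 + 160548682244936 = 49364200037311103 → 2274273504111004036/49364200037311103
APPEND 4: p_13 = 4·2274273504111004036 + 133345695031863779 = 9230439711475879923, q_13 = 4·49364200037311103 + 2894332432650951 = 200351132581895363 → 9230439711475879923/200351132581895363
APPEND 12: p_14 = 12·9230439711475879923 + 2274273504111004036 = 113039550041821563112, q_14 = 12·200351132581895363 + 49364200037311103 = 2453577791020055459 → 113039550041821563112/2453577791020055459
APPEND 1: p_15 = 1·113039550041821563112 + 9230439711475879923 = 122269989753297443035, q_15 = 1·2453577791020055459 + 200351132581895363 = 2653928923601950822 → 122269989753297443035/2653928923601950822
APPEND 35: p_16 = 35·122269989753297443035 + 113039550041821563112 = 4392489191407232069337, q_16 = 35·2653928923601950822 + 2453577791020055459 = 95341090117088334229 → 4392489191407232069337/95341090117088334229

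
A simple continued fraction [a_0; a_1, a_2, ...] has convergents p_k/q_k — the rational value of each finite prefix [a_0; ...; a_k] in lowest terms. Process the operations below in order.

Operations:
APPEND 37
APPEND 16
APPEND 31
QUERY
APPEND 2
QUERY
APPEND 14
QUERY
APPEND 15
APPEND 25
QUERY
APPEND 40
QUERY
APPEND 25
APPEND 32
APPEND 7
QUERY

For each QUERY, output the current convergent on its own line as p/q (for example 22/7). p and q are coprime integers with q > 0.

18420/497
37433/1010
542482/14637
204909057/5528762
8204536943/221371045
46254056600801/1248005696890

APPEND 37: p_0 = 37·1 + 0 = 37, q_0 = 37·0 + 1 = 1 → 37/1
APPEND 16: p_1 = 16·37 + 1 = 593, q_1 = 16·1 + 0 = 16 → 593/16
APPEND 31: p_2 = 31·593 + 37 = 18420, q_2 = 31·16 + 1 = 497 → 18420/497
APPEND 2: p_3 = 2·18420 + 593 = 37433, q_3 = 2·497 + 16 = 1010 → 37433/1010
APPEND 14: p_4 = 14·37433 + 18420 = 542482, q_4 = 14·1010 + 497 = 14637 → 542482/14637
APPEND 15: p_5 = 15·542482 + 37433 = 8174663, q_5 = 15·14637 + 1010 = 220565 → 8174663/220565
APPEND 25: p_6 = 25·8174663 + 542482 = 204909057, q_6 = 25·220565 + 14637 = 5528762 → 204909057/5528762
APPEND 40: p_7 = 40·204909057 + 8174663 = 8204536943, q_7 = 40·5528762 + 220565 = 221371045 → 8204536943/221371045
APPEND 25: p_8 = 25·8204536943 + 204909057 = 205318332632, q_8 = 25·221371045 + 5528762 = 5539804887 → 205318332632/5539804887
APPEND 32: p_9 = 32·205318332632 + 8204536943 = 6578391181167, q_9 = 32·5539804887 + 221371045 = 177495127429 → 6578391181167/177495127429
APPEND 7: p_10 = 7·6578391181167 + 205318332632 = 46254056600801, q_10 = 7·177495127429 + 5539804887 = 1248005696890 → 46254056600801/1248005696890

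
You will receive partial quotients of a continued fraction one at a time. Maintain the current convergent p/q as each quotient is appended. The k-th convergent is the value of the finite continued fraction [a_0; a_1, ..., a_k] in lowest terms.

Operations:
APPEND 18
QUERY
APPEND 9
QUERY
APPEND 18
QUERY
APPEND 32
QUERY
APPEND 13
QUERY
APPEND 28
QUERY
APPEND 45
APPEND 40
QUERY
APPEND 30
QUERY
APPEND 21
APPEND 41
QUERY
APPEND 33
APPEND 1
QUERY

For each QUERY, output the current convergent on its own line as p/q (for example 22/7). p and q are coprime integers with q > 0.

APPEND 18: p_0 = 18·1 + 0 = 18, q_0 = 18·0 + 1 = 1 → 18/1
APPEND 9: p_1 = 9·18 + 1 = 163, q_1 = 9·1 + 0 = 9 → 163/9
APPEND 18: p_2 = 18·163 + 18 = 2952, q_2 = 18·9 + 1 = 163 → 2952/163
APPEND 32: p_3 = 32·2952 + 163 = 94627, q_3 = 32·163 + 9 = 5225 → 94627/5225
APPEND 13: p_4 = 13·94627 + 2952 = 1233103, q_4 = 13·5225 + 163 = 68088 → 1233103/68088
APPEND 28: p_5 = 28·1233103 + 94627 = 34621511, q_5 = 28·68088 + 5225 = 1911689 → 34621511/1911689
APPEND 45: p_6 = 45·34621511 + 1233103 = 1559201098, q_6 = 45·1911689 + 68088 = 86094093 → 1559201098/86094093
APPEND 40: p_7 = 40·1559201098 + 34621511 = 62402665431, q_7 = 40·86094093 + 1911689 = 3445675409 → 62402665431/3445675409
APPEND 30: p_8 = 30·62402665431 + 1559201098 = 1873639164028, q_8 = 30·3445675409 + 86094093 = 103456356363 → 1873639164028/103456356363
APPEND 21: p_9 = 21·1873639164028 + 62402665431 = 39408825110019, q_9 = 21·103456356363 + 3445675409 = 2176029159032 → 39408825110019/2176029159032
APPEND 41: p_10 = 41·39408825110019 + 1873639164028 = 1617635468674807, q_10 = 41·2176029159032 + 103456356363 = 89320651876675 → 1617635468674807/89320651876675
APPEND 33: p_11 = 33·1617635468674807 + 39408825110019 = 53421379291378650, q_11 = 33·89320651876675 + 2176029159032 = 2949757541089307 → 53421379291378650/2949757541089307
APPEND 1: p_12 = 1·53421379291378650 + 1617635468674807 = 55039014760053457, q_12 = 1·2949757541089307 + 89320651876675 = 3039078192965982 → 55039014760053457/3039078192965982

18/1
163/9
2952/163
94627/5225
1233103/68088
34621511/1911689
62402665431/3445675409
1873639164028/103456356363
1617635468674807/89320651876675
55039014760053457/3039078192965982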